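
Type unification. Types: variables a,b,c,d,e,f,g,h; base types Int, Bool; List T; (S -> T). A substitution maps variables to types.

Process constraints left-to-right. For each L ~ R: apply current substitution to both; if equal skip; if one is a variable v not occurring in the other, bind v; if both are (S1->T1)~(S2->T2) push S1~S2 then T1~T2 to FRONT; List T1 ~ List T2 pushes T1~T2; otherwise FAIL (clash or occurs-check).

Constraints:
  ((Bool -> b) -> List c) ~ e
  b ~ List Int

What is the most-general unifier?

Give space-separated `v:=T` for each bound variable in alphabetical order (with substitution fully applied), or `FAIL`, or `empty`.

step 1: unify ((Bool -> b) -> List c) ~ e  [subst: {-} | 1 pending]
  bind e := ((Bool -> b) -> List c)
step 2: unify b ~ List Int  [subst: {e:=((Bool -> b) -> List c)} | 0 pending]
  bind b := List Int

Answer: b:=List Int e:=((Bool -> List Int) -> List c)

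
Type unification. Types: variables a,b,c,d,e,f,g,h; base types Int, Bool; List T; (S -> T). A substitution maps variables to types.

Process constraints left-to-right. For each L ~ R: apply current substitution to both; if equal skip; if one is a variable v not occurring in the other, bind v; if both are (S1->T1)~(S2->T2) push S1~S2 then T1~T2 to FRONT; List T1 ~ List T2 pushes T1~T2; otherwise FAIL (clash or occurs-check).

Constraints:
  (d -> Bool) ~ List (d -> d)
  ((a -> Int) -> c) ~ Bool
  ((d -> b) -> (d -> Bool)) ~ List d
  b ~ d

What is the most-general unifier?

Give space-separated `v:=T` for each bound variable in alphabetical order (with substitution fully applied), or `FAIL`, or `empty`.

step 1: unify (d -> Bool) ~ List (d -> d)  [subst: {-} | 3 pending]
  clash: (d -> Bool) vs List (d -> d)

Answer: FAIL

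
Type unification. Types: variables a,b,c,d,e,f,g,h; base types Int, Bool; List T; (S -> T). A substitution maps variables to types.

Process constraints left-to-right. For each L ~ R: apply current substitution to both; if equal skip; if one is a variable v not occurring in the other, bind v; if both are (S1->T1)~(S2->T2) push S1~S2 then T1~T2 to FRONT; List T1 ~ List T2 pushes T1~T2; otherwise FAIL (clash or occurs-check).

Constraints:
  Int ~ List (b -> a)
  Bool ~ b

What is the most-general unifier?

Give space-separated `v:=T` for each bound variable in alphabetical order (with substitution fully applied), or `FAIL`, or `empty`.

Answer: FAIL

Derivation:
step 1: unify Int ~ List (b -> a)  [subst: {-} | 1 pending]
  clash: Int vs List (b -> a)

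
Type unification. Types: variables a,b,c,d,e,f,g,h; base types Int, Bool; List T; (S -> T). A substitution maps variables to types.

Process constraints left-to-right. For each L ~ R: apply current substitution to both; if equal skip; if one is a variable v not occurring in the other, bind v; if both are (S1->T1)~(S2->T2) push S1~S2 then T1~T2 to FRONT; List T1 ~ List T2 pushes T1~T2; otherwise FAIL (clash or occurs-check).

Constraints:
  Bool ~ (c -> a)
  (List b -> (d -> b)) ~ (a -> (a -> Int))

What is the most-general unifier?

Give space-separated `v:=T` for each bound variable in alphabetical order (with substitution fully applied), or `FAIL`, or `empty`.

Answer: FAIL

Derivation:
step 1: unify Bool ~ (c -> a)  [subst: {-} | 1 pending]
  clash: Bool vs (c -> a)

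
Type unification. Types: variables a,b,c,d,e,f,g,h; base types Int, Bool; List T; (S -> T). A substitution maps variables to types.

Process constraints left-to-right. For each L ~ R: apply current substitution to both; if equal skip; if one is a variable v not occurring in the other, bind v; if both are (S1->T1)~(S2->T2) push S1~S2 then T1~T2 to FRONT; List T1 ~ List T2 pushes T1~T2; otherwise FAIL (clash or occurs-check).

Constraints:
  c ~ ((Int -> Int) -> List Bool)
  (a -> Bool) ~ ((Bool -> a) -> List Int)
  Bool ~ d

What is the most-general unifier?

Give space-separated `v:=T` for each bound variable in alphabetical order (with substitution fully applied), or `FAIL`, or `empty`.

Answer: FAIL

Derivation:
step 1: unify c ~ ((Int -> Int) -> List Bool)  [subst: {-} | 2 pending]
  bind c := ((Int -> Int) -> List Bool)
step 2: unify (a -> Bool) ~ ((Bool -> a) -> List Int)  [subst: {c:=((Int -> Int) -> List Bool)} | 1 pending]
  -> decompose arrow: push a~(Bool -> a), Bool~List Int
step 3: unify a ~ (Bool -> a)  [subst: {c:=((Int -> Int) -> List Bool)} | 2 pending]
  occurs-check fail: a in (Bool -> a)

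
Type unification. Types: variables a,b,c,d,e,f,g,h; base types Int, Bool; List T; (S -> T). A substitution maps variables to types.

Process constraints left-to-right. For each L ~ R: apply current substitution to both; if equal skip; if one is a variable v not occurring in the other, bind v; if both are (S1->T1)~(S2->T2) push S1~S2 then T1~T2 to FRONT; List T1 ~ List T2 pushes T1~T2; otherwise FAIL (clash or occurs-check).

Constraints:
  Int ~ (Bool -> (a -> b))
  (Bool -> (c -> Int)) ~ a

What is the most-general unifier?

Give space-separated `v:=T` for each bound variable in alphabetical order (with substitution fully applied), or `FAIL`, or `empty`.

Answer: FAIL

Derivation:
step 1: unify Int ~ (Bool -> (a -> b))  [subst: {-} | 1 pending]
  clash: Int vs (Bool -> (a -> b))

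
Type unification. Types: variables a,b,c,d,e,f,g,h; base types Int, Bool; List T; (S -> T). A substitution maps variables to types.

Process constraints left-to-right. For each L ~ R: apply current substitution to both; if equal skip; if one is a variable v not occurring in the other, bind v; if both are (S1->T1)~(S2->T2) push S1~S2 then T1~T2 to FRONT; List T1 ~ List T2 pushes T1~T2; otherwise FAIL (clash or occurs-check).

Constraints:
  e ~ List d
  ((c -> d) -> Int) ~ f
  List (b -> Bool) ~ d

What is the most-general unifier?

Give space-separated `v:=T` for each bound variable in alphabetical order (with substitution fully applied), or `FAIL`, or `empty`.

step 1: unify e ~ List d  [subst: {-} | 2 pending]
  bind e := List d
step 2: unify ((c -> d) -> Int) ~ f  [subst: {e:=List d} | 1 pending]
  bind f := ((c -> d) -> Int)
step 3: unify List (b -> Bool) ~ d  [subst: {e:=List d, f:=((c -> d) -> Int)} | 0 pending]
  bind d := List (b -> Bool)

Answer: d:=List (b -> Bool) e:=List List (b -> Bool) f:=((c -> List (b -> Bool)) -> Int)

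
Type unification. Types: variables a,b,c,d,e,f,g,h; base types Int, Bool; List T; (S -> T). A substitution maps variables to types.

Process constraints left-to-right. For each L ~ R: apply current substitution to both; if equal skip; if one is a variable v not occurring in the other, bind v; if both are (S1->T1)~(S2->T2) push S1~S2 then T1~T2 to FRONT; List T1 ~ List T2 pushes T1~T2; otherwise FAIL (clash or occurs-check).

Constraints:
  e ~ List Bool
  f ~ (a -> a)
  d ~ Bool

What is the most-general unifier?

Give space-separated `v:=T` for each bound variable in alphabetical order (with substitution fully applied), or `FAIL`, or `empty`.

step 1: unify e ~ List Bool  [subst: {-} | 2 pending]
  bind e := List Bool
step 2: unify f ~ (a -> a)  [subst: {e:=List Bool} | 1 pending]
  bind f := (a -> a)
step 3: unify d ~ Bool  [subst: {e:=List Bool, f:=(a -> a)} | 0 pending]
  bind d := Bool

Answer: d:=Bool e:=List Bool f:=(a -> a)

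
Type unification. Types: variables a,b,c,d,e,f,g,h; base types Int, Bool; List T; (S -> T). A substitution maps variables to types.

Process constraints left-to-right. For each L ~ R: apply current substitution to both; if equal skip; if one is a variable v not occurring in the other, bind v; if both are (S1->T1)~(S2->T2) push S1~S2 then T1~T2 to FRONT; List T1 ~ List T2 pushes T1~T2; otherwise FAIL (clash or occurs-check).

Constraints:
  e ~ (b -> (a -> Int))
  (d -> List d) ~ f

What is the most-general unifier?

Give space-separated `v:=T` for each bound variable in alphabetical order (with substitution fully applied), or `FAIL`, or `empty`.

Answer: e:=(b -> (a -> Int)) f:=(d -> List d)

Derivation:
step 1: unify e ~ (b -> (a -> Int))  [subst: {-} | 1 pending]
  bind e := (b -> (a -> Int))
step 2: unify (d -> List d) ~ f  [subst: {e:=(b -> (a -> Int))} | 0 pending]
  bind f := (d -> List d)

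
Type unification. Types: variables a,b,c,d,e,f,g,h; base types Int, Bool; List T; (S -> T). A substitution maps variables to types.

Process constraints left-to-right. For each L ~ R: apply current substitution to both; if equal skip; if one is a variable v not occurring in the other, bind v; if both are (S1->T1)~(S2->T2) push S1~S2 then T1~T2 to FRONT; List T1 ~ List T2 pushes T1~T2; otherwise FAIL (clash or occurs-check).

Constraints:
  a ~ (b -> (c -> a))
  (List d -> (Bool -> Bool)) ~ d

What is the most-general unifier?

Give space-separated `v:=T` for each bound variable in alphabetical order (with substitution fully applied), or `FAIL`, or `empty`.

Answer: FAIL

Derivation:
step 1: unify a ~ (b -> (c -> a))  [subst: {-} | 1 pending]
  occurs-check fail: a in (b -> (c -> a))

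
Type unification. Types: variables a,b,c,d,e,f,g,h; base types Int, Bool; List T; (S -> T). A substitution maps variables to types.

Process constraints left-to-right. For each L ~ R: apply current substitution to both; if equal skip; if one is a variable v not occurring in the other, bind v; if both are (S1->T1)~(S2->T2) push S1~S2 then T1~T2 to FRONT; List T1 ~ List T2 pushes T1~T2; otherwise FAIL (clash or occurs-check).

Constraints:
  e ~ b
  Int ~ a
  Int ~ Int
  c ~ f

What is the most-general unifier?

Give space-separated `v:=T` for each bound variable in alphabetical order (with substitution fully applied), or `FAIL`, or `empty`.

Answer: a:=Int c:=f e:=b

Derivation:
step 1: unify e ~ b  [subst: {-} | 3 pending]
  bind e := b
step 2: unify Int ~ a  [subst: {e:=b} | 2 pending]
  bind a := Int
step 3: unify Int ~ Int  [subst: {e:=b, a:=Int} | 1 pending]
  -> identical, skip
step 4: unify c ~ f  [subst: {e:=b, a:=Int} | 0 pending]
  bind c := f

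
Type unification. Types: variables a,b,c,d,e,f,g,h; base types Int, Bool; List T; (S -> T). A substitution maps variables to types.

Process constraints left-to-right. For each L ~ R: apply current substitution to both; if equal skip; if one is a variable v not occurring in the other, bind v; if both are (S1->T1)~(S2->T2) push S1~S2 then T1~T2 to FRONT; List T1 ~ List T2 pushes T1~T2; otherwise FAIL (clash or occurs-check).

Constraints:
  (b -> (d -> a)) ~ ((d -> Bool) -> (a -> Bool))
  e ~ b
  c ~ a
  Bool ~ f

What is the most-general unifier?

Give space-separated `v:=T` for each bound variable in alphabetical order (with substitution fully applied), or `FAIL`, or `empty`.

step 1: unify (b -> (d -> a)) ~ ((d -> Bool) -> (a -> Bool))  [subst: {-} | 3 pending]
  -> decompose arrow: push b~(d -> Bool), (d -> a)~(a -> Bool)
step 2: unify b ~ (d -> Bool)  [subst: {-} | 4 pending]
  bind b := (d -> Bool)
step 3: unify (d -> a) ~ (a -> Bool)  [subst: {b:=(d -> Bool)} | 3 pending]
  -> decompose arrow: push d~a, a~Bool
step 4: unify d ~ a  [subst: {b:=(d -> Bool)} | 4 pending]
  bind d := a
step 5: unify a ~ Bool  [subst: {b:=(d -> Bool), d:=a} | 3 pending]
  bind a := Bool
step 6: unify e ~ (Bool -> Bool)  [subst: {b:=(d -> Bool), d:=a, a:=Bool} | 2 pending]
  bind e := (Bool -> Bool)
step 7: unify c ~ Bool  [subst: {b:=(d -> Bool), d:=a, a:=Bool, e:=(Bool -> Bool)} | 1 pending]
  bind c := Bool
step 8: unify Bool ~ f  [subst: {b:=(d -> Bool), d:=a, a:=Bool, e:=(Bool -> Bool), c:=Bool} | 0 pending]
  bind f := Bool

Answer: a:=Bool b:=(Bool -> Bool) c:=Bool d:=Bool e:=(Bool -> Bool) f:=Bool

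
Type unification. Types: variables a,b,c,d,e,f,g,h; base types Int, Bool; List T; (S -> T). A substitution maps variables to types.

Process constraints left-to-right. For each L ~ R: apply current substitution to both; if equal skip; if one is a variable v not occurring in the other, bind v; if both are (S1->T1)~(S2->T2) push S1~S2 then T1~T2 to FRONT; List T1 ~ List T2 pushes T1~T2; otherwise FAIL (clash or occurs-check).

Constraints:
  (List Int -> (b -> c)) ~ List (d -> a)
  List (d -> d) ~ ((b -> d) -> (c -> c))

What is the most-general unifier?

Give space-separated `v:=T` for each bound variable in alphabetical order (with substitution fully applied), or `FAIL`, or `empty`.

step 1: unify (List Int -> (b -> c)) ~ List (d -> a)  [subst: {-} | 1 pending]
  clash: (List Int -> (b -> c)) vs List (d -> a)

Answer: FAIL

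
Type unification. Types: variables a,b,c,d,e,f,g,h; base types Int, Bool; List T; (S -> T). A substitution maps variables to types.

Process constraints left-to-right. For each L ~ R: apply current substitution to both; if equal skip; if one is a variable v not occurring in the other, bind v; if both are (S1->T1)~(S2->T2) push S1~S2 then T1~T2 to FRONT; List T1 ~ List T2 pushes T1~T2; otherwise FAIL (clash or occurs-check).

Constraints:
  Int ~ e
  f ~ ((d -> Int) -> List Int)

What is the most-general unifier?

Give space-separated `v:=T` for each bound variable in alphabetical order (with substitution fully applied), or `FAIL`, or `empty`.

step 1: unify Int ~ e  [subst: {-} | 1 pending]
  bind e := Int
step 2: unify f ~ ((d -> Int) -> List Int)  [subst: {e:=Int} | 0 pending]
  bind f := ((d -> Int) -> List Int)

Answer: e:=Int f:=((d -> Int) -> List Int)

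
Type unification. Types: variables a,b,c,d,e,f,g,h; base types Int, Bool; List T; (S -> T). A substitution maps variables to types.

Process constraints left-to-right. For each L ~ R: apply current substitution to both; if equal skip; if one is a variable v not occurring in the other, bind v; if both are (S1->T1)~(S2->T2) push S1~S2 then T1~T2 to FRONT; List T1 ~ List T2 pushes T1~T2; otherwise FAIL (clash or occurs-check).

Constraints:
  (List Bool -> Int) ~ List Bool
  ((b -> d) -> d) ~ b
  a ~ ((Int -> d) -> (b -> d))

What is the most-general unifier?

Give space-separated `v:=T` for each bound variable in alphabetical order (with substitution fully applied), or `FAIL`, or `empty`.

Answer: FAIL

Derivation:
step 1: unify (List Bool -> Int) ~ List Bool  [subst: {-} | 2 pending]
  clash: (List Bool -> Int) vs List Bool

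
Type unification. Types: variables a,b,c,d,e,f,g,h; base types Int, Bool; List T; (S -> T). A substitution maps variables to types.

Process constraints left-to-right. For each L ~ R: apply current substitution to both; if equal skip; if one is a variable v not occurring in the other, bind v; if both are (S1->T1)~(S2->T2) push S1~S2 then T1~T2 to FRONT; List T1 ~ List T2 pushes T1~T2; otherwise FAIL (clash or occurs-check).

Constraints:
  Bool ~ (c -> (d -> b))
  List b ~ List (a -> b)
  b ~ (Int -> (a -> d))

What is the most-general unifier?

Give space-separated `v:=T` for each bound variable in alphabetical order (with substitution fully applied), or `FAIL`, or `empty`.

step 1: unify Bool ~ (c -> (d -> b))  [subst: {-} | 2 pending]
  clash: Bool vs (c -> (d -> b))

Answer: FAIL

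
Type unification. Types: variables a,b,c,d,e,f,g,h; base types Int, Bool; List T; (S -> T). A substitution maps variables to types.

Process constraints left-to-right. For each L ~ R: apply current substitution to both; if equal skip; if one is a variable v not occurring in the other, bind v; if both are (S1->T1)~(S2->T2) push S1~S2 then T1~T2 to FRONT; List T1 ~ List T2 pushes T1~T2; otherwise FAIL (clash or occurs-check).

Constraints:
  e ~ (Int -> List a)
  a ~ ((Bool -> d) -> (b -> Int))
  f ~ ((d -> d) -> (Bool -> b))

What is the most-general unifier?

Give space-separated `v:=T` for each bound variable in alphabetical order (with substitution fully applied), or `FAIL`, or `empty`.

step 1: unify e ~ (Int -> List a)  [subst: {-} | 2 pending]
  bind e := (Int -> List a)
step 2: unify a ~ ((Bool -> d) -> (b -> Int))  [subst: {e:=(Int -> List a)} | 1 pending]
  bind a := ((Bool -> d) -> (b -> Int))
step 3: unify f ~ ((d -> d) -> (Bool -> b))  [subst: {e:=(Int -> List a), a:=((Bool -> d) -> (b -> Int))} | 0 pending]
  bind f := ((d -> d) -> (Bool -> b))

Answer: a:=((Bool -> d) -> (b -> Int)) e:=(Int -> List ((Bool -> d) -> (b -> Int))) f:=((d -> d) -> (Bool -> b))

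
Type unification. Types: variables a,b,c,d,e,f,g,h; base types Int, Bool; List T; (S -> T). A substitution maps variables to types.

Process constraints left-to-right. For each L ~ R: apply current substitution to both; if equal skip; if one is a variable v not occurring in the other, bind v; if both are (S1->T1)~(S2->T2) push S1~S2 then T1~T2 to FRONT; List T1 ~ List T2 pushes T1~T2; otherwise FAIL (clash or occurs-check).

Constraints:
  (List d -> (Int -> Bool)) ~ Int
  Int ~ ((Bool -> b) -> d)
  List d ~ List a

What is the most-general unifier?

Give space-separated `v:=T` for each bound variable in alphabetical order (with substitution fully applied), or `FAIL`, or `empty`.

Answer: FAIL

Derivation:
step 1: unify (List d -> (Int -> Bool)) ~ Int  [subst: {-} | 2 pending]
  clash: (List d -> (Int -> Bool)) vs Int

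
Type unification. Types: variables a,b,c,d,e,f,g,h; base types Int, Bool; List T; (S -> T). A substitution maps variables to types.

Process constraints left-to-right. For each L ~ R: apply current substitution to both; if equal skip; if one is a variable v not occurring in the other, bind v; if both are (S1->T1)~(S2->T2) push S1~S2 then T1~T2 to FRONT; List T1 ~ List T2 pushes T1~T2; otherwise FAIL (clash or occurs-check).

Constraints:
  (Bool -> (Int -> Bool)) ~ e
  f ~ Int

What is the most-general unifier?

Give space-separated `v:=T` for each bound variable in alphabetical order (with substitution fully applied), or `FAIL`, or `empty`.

Answer: e:=(Bool -> (Int -> Bool)) f:=Int

Derivation:
step 1: unify (Bool -> (Int -> Bool)) ~ e  [subst: {-} | 1 pending]
  bind e := (Bool -> (Int -> Bool))
step 2: unify f ~ Int  [subst: {e:=(Bool -> (Int -> Bool))} | 0 pending]
  bind f := Int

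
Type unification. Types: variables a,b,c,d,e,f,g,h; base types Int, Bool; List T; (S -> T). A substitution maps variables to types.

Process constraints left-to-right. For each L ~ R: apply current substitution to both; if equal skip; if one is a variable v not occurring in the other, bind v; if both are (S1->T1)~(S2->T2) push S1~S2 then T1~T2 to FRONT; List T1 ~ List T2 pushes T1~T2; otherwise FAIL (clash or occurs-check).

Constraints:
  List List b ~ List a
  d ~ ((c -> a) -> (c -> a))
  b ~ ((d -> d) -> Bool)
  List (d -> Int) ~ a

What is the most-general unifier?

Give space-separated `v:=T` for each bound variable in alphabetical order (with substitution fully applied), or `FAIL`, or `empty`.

step 1: unify List List b ~ List a  [subst: {-} | 3 pending]
  -> decompose List: push List b~a
step 2: unify List b ~ a  [subst: {-} | 3 pending]
  bind a := List b
step 3: unify d ~ ((c -> List b) -> (c -> List b))  [subst: {a:=List b} | 2 pending]
  bind d := ((c -> List b) -> (c -> List b))
step 4: unify b ~ ((((c -> List b) -> (c -> List b)) -> ((c -> List b) -> (c -> List b))) -> Bool)  [subst: {a:=List b, d:=((c -> List b) -> (c -> List b))} | 1 pending]
  occurs-check fail: b in ((((c -> List b) -> (c -> List b)) -> ((c -> List b) -> (c -> List b))) -> Bool)

Answer: FAIL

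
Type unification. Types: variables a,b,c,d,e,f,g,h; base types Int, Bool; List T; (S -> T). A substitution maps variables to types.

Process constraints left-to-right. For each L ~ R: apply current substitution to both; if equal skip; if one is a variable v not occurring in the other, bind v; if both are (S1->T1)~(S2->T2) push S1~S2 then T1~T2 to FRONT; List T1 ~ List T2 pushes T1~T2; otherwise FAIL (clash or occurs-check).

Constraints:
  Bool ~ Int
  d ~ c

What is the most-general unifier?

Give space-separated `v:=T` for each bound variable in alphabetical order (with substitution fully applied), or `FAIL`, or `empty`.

Answer: FAIL

Derivation:
step 1: unify Bool ~ Int  [subst: {-} | 1 pending]
  clash: Bool vs Int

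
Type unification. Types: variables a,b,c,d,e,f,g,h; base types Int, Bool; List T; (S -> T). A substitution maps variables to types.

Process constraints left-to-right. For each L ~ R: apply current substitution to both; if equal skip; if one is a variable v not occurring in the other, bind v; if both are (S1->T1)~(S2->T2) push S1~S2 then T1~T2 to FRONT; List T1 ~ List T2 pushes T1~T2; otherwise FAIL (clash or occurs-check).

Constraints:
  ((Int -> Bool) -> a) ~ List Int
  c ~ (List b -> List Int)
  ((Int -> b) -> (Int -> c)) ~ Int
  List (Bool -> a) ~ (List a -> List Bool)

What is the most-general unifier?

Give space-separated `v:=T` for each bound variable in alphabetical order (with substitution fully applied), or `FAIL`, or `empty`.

step 1: unify ((Int -> Bool) -> a) ~ List Int  [subst: {-} | 3 pending]
  clash: ((Int -> Bool) -> a) vs List Int

Answer: FAIL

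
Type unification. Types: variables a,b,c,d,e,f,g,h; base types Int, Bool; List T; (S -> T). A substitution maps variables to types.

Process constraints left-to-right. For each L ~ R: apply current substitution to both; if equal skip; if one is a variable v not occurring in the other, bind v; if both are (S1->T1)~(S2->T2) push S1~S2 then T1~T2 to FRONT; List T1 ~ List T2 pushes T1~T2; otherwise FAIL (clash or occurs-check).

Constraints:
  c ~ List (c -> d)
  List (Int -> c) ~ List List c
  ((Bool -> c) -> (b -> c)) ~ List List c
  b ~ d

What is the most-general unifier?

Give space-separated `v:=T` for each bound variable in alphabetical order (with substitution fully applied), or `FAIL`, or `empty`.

Answer: FAIL

Derivation:
step 1: unify c ~ List (c -> d)  [subst: {-} | 3 pending]
  occurs-check fail: c in List (c -> d)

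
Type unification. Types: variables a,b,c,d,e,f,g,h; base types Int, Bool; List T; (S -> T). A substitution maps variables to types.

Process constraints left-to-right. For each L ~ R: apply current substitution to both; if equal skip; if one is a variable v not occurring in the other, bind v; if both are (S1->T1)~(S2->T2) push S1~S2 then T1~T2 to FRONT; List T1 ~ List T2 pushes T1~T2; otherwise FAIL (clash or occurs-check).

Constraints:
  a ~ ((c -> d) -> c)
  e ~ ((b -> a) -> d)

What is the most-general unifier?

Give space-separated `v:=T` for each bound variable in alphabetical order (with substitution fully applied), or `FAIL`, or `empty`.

Answer: a:=((c -> d) -> c) e:=((b -> ((c -> d) -> c)) -> d)

Derivation:
step 1: unify a ~ ((c -> d) -> c)  [subst: {-} | 1 pending]
  bind a := ((c -> d) -> c)
step 2: unify e ~ ((b -> ((c -> d) -> c)) -> d)  [subst: {a:=((c -> d) -> c)} | 0 pending]
  bind e := ((b -> ((c -> d) -> c)) -> d)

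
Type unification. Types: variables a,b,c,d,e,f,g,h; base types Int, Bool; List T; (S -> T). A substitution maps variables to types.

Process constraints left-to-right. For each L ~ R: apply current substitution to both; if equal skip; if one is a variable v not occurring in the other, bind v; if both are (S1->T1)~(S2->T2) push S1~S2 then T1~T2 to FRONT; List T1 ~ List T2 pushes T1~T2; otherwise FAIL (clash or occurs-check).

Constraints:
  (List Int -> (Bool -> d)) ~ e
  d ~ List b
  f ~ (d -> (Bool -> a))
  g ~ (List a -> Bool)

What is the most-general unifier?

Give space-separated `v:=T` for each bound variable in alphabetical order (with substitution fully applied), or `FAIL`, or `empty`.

Answer: d:=List b e:=(List Int -> (Bool -> List b)) f:=(List b -> (Bool -> a)) g:=(List a -> Bool)

Derivation:
step 1: unify (List Int -> (Bool -> d)) ~ e  [subst: {-} | 3 pending]
  bind e := (List Int -> (Bool -> d))
step 2: unify d ~ List b  [subst: {e:=(List Int -> (Bool -> d))} | 2 pending]
  bind d := List b
step 3: unify f ~ (List b -> (Bool -> a))  [subst: {e:=(List Int -> (Bool -> d)), d:=List b} | 1 pending]
  bind f := (List b -> (Bool -> a))
step 4: unify g ~ (List a -> Bool)  [subst: {e:=(List Int -> (Bool -> d)), d:=List b, f:=(List b -> (Bool -> a))} | 0 pending]
  bind g := (List a -> Bool)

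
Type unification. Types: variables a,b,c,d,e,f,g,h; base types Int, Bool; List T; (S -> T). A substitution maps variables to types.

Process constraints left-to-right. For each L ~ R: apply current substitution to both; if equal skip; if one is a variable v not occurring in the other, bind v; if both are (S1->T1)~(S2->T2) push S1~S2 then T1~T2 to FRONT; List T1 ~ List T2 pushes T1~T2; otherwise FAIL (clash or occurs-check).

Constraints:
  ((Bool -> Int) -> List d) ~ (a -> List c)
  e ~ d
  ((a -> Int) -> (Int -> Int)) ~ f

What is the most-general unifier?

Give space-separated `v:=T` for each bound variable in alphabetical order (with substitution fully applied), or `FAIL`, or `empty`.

step 1: unify ((Bool -> Int) -> List d) ~ (a -> List c)  [subst: {-} | 2 pending]
  -> decompose arrow: push (Bool -> Int)~a, List d~List c
step 2: unify (Bool -> Int) ~ a  [subst: {-} | 3 pending]
  bind a := (Bool -> Int)
step 3: unify List d ~ List c  [subst: {a:=(Bool -> Int)} | 2 pending]
  -> decompose List: push d~c
step 4: unify d ~ c  [subst: {a:=(Bool -> Int)} | 2 pending]
  bind d := c
step 5: unify e ~ c  [subst: {a:=(Bool -> Int), d:=c} | 1 pending]
  bind e := c
step 6: unify (((Bool -> Int) -> Int) -> (Int -> Int)) ~ f  [subst: {a:=(Bool -> Int), d:=c, e:=c} | 0 pending]
  bind f := (((Bool -> Int) -> Int) -> (Int -> Int))

Answer: a:=(Bool -> Int) d:=c e:=c f:=(((Bool -> Int) -> Int) -> (Int -> Int))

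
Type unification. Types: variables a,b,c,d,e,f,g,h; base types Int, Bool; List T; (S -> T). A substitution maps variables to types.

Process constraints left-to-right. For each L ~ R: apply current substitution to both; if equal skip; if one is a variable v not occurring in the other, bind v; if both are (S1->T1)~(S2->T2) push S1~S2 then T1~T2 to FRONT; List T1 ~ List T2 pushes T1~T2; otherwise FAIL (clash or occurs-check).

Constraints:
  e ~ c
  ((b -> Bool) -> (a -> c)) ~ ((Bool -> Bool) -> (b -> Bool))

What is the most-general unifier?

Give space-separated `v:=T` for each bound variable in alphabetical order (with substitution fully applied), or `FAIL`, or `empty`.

Answer: a:=Bool b:=Bool c:=Bool e:=Bool

Derivation:
step 1: unify e ~ c  [subst: {-} | 1 pending]
  bind e := c
step 2: unify ((b -> Bool) -> (a -> c)) ~ ((Bool -> Bool) -> (b -> Bool))  [subst: {e:=c} | 0 pending]
  -> decompose arrow: push (b -> Bool)~(Bool -> Bool), (a -> c)~(b -> Bool)
step 3: unify (b -> Bool) ~ (Bool -> Bool)  [subst: {e:=c} | 1 pending]
  -> decompose arrow: push b~Bool, Bool~Bool
step 4: unify b ~ Bool  [subst: {e:=c} | 2 pending]
  bind b := Bool
step 5: unify Bool ~ Bool  [subst: {e:=c, b:=Bool} | 1 pending]
  -> identical, skip
step 6: unify (a -> c) ~ (Bool -> Bool)  [subst: {e:=c, b:=Bool} | 0 pending]
  -> decompose arrow: push a~Bool, c~Bool
step 7: unify a ~ Bool  [subst: {e:=c, b:=Bool} | 1 pending]
  bind a := Bool
step 8: unify c ~ Bool  [subst: {e:=c, b:=Bool, a:=Bool} | 0 pending]
  bind c := Bool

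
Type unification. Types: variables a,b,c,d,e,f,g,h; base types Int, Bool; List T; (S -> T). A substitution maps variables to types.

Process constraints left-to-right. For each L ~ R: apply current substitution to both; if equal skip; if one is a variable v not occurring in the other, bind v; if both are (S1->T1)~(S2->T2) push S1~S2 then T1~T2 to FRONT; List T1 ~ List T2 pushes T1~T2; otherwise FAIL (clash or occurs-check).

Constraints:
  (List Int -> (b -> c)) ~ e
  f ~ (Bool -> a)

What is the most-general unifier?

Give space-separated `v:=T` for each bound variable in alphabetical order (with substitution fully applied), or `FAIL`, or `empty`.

step 1: unify (List Int -> (b -> c)) ~ e  [subst: {-} | 1 pending]
  bind e := (List Int -> (b -> c))
step 2: unify f ~ (Bool -> a)  [subst: {e:=(List Int -> (b -> c))} | 0 pending]
  bind f := (Bool -> a)

Answer: e:=(List Int -> (b -> c)) f:=(Bool -> a)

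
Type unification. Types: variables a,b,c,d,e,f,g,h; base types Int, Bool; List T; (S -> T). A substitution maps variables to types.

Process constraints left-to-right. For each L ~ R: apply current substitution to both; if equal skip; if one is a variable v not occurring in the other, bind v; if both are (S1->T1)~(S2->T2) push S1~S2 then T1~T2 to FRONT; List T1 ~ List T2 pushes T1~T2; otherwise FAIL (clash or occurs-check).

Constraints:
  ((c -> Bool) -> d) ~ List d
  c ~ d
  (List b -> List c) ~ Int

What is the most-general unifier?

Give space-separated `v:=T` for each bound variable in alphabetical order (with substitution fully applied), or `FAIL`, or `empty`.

step 1: unify ((c -> Bool) -> d) ~ List d  [subst: {-} | 2 pending]
  clash: ((c -> Bool) -> d) vs List d

Answer: FAIL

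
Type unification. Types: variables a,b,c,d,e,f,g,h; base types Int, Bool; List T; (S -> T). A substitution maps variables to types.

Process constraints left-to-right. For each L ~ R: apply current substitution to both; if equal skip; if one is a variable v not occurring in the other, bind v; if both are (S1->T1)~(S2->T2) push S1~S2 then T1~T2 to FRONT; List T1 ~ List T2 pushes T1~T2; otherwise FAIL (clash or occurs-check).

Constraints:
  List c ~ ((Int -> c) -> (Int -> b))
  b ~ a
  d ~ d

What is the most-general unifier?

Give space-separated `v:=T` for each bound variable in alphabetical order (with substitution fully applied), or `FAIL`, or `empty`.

step 1: unify List c ~ ((Int -> c) -> (Int -> b))  [subst: {-} | 2 pending]
  clash: List c vs ((Int -> c) -> (Int -> b))

Answer: FAIL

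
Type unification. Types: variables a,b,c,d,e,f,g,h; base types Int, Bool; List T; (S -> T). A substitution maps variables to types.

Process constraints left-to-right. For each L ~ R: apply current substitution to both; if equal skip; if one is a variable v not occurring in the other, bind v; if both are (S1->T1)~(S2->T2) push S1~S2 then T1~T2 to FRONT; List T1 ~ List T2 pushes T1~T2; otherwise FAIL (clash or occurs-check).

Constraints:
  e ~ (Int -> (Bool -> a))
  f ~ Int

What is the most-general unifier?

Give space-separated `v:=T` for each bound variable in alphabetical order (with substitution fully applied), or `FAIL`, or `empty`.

Answer: e:=(Int -> (Bool -> a)) f:=Int

Derivation:
step 1: unify e ~ (Int -> (Bool -> a))  [subst: {-} | 1 pending]
  bind e := (Int -> (Bool -> a))
step 2: unify f ~ Int  [subst: {e:=(Int -> (Bool -> a))} | 0 pending]
  bind f := Int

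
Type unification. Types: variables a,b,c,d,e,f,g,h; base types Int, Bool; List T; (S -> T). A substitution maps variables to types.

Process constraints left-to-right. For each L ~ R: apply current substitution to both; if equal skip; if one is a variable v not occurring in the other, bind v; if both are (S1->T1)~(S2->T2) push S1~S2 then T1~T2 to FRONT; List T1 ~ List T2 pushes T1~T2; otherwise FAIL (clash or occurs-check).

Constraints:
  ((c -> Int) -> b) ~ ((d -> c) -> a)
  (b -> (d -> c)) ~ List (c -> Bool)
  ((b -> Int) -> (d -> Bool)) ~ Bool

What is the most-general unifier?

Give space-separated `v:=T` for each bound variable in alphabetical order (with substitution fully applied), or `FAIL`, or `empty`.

Answer: FAIL

Derivation:
step 1: unify ((c -> Int) -> b) ~ ((d -> c) -> a)  [subst: {-} | 2 pending]
  -> decompose arrow: push (c -> Int)~(d -> c), b~a
step 2: unify (c -> Int) ~ (d -> c)  [subst: {-} | 3 pending]
  -> decompose arrow: push c~d, Int~c
step 3: unify c ~ d  [subst: {-} | 4 pending]
  bind c := d
step 4: unify Int ~ d  [subst: {c:=d} | 3 pending]
  bind d := Int
step 5: unify b ~ a  [subst: {c:=d, d:=Int} | 2 pending]
  bind b := a
step 6: unify (a -> (Int -> Int)) ~ List (Int -> Bool)  [subst: {c:=d, d:=Int, b:=a} | 1 pending]
  clash: (a -> (Int -> Int)) vs List (Int -> Bool)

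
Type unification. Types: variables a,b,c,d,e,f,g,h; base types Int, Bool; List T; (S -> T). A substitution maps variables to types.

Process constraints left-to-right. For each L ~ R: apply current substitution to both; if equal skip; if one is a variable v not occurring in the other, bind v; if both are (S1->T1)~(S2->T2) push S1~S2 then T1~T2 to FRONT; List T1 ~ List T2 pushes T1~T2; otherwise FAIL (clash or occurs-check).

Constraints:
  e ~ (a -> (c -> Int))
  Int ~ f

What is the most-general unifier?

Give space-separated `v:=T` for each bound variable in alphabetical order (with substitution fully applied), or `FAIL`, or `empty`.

step 1: unify e ~ (a -> (c -> Int))  [subst: {-} | 1 pending]
  bind e := (a -> (c -> Int))
step 2: unify Int ~ f  [subst: {e:=(a -> (c -> Int))} | 0 pending]
  bind f := Int

Answer: e:=(a -> (c -> Int)) f:=Int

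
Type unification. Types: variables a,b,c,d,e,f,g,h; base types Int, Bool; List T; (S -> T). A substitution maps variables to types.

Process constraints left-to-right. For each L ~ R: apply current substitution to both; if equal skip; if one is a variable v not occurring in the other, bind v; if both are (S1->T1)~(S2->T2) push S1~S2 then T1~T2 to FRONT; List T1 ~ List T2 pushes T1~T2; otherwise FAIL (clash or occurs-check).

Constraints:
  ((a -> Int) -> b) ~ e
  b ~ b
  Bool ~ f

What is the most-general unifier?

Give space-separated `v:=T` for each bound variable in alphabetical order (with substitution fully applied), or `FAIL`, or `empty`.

Answer: e:=((a -> Int) -> b) f:=Bool

Derivation:
step 1: unify ((a -> Int) -> b) ~ e  [subst: {-} | 2 pending]
  bind e := ((a -> Int) -> b)
step 2: unify b ~ b  [subst: {e:=((a -> Int) -> b)} | 1 pending]
  -> identical, skip
step 3: unify Bool ~ f  [subst: {e:=((a -> Int) -> b)} | 0 pending]
  bind f := Bool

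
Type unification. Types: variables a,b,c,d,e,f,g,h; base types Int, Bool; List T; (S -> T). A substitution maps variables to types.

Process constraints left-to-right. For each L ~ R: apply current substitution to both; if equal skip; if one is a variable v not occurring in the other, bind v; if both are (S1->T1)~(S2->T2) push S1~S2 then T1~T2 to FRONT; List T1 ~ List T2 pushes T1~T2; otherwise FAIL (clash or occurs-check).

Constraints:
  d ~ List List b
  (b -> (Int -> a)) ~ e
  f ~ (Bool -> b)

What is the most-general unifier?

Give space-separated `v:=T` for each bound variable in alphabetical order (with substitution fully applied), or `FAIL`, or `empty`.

step 1: unify d ~ List List b  [subst: {-} | 2 pending]
  bind d := List List b
step 2: unify (b -> (Int -> a)) ~ e  [subst: {d:=List List b} | 1 pending]
  bind e := (b -> (Int -> a))
step 3: unify f ~ (Bool -> b)  [subst: {d:=List List b, e:=(b -> (Int -> a))} | 0 pending]
  bind f := (Bool -> b)

Answer: d:=List List b e:=(b -> (Int -> a)) f:=(Bool -> b)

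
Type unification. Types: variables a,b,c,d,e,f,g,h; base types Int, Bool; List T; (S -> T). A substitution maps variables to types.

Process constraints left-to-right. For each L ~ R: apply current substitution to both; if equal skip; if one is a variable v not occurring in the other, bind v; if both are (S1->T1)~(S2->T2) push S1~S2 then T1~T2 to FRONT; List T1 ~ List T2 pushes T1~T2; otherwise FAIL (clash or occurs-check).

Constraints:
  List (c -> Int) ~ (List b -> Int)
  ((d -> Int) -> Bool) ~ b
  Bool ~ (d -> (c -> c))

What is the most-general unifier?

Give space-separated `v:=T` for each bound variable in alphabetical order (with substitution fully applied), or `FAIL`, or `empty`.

step 1: unify List (c -> Int) ~ (List b -> Int)  [subst: {-} | 2 pending]
  clash: List (c -> Int) vs (List b -> Int)

Answer: FAIL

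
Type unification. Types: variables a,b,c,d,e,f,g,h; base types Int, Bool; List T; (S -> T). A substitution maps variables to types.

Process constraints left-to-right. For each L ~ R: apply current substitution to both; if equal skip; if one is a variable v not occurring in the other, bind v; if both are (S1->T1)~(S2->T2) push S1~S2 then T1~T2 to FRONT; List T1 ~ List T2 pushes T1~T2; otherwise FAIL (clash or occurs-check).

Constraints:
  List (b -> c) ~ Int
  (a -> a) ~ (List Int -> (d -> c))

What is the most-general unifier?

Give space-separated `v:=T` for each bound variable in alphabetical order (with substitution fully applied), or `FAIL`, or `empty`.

Answer: FAIL

Derivation:
step 1: unify List (b -> c) ~ Int  [subst: {-} | 1 pending]
  clash: List (b -> c) vs Int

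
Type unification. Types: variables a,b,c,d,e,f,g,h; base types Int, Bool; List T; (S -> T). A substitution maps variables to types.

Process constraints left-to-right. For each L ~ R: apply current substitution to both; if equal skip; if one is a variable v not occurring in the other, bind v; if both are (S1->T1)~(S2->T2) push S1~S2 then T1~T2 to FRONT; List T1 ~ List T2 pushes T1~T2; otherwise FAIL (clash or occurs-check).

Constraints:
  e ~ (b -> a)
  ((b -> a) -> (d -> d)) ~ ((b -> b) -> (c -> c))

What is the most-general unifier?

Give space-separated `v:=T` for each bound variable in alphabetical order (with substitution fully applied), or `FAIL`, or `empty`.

step 1: unify e ~ (b -> a)  [subst: {-} | 1 pending]
  bind e := (b -> a)
step 2: unify ((b -> a) -> (d -> d)) ~ ((b -> b) -> (c -> c))  [subst: {e:=(b -> a)} | 0 pending]
  -> decompose arrow: push (b -> a)~(b -> b), (d -> d)~(c -> c)
step 3: unify (b -> a) ~ (b -> b)  [subst: {e:=(b -> a)} | 1 pending]
  -> decompose arrow: push b~b, a~b
step 4: unify b ~ b  [subst: {e:=(b -> a)} | 2 pending]
  -> identical, skip
step 5: unify a ~ b  [subst: {e:=(b -> a)} | 1 pending]
  bind a := b
step 6: unify (d -> d) ~ (c -> c)  [subst: {e:=(b -> a), a:=b} | 0 pending]
  -> decompose arrow: push d~c, d~c
step 7: unify d ~ c  [subst: {e:=(b -> a), a:=b} | 1 pending]
  bind d := c
step 8: unify c ~ c  [subst: {e:=(b -> a), a:=b, d:=c} | 0 pending]
  -> identical, skip

Answer: a:=b d:=c e:=(b -> b)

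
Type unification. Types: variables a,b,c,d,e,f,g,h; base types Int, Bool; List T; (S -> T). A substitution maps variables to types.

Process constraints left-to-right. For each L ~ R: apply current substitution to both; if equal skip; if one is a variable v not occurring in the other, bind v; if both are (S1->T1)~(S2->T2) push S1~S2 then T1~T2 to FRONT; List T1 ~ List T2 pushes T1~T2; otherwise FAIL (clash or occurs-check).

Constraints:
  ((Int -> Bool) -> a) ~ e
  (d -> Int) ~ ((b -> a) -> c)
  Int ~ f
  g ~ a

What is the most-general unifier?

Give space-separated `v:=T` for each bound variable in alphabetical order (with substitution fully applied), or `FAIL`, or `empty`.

step 1: unify ((Int -> Bool) -> a) ~ e  [subst: {-} | 3 pending]
  bind e := ((Int -> Bool) -> a)
step 2: unify (d -> Int) ~ ((b -> a) -> c)  [subst: {e:=((Int -> Bool) -> a)} | 2 pending]
  -> decompose arrow: push d~(b -> a), Int~c
step 3: unify d ~ (b -> a)  [subst: {e:=((Int -> Bool) -> a)} | 3 pending]
  bind d := (b -> a)
step 4: unify Int ~ c  [subst: {e:=((Int -> Bool) -> a), d:=(b -> a)} | 2 pending]
  bind c := Int
step 5: unify Int ~ f  [subst: {e:=((Int -> Bool) -> a), d:=(b -> a), c:=Int} | 1 pending]
  bind f := Int
step 6: unify g ~ a  [subst: {e:=((Int -> Bool) -> a), d:=(b -> a), c:=Int, f:=Int} | 0 pending]
  bind g := a

Answer: c:=Int d:=(b -> a) e:=((Int -> Bool) -> a) f:=Int g:=a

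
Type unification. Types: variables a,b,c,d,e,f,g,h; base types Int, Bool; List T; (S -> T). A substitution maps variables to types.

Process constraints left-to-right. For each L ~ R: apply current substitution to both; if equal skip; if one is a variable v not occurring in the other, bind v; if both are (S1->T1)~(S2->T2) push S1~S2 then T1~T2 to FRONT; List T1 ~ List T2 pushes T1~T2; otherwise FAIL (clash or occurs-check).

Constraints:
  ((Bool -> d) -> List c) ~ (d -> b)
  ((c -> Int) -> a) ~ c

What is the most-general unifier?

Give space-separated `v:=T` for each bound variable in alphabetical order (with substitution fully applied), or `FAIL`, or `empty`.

step 1: unify ((Bool -> d) -> List c) ~ (d -> b)  [subst: {-} | 1 pending]
  -> decompose arrow: push (Bool -> d)~d, List c~b
step 2: unify (Bool -> d) ~ d  [subst: {-} | 2 pending]
  occurs-check fail

Answer: FAIL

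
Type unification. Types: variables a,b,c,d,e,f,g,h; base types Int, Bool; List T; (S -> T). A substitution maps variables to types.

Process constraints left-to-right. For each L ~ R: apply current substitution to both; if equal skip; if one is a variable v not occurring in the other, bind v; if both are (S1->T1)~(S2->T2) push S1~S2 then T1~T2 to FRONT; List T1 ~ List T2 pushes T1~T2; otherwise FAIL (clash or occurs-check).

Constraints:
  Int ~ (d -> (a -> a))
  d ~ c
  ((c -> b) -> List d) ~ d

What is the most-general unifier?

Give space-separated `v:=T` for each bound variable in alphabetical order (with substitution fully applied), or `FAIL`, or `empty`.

step 1: unify Int ~ (d -> (a -> a))  [subst: {-} | 2 pending]
  clash: Int vs (d -> (a -> a))

Answer: FAIL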